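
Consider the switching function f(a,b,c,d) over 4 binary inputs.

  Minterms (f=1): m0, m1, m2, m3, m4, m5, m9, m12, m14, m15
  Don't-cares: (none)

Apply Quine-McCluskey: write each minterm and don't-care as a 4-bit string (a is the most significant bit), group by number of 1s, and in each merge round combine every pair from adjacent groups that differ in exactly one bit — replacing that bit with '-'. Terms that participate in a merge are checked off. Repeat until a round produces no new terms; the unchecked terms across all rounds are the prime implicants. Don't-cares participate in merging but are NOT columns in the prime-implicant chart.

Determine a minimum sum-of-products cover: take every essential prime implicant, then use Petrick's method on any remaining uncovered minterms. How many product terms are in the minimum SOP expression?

[col 0] 0000*, 0001*, 0010*, 0011*, 0100*, 0101*, 1001*, 1100*, 1110*, 1111*
[col 1] -001, -100, 0-00*, 0-01*, 00-0*, 00-1*, 000-*, 001-*, 010-*, 11-0, 111-
[col 2] 0-0-, 00--
Prime implicants: -001, -100, 0-0-, 00--, 11-0, 111-
PI chart (minterm → PIs covering it):
  0 | 0-0-,00--
  1 | -001,0-0-,00--
  2 | 00--  (sole → essential)
  3 | 00--  (sole → essential)
  4 | -100,0-0-
  5 | 0-0-  (sole → essential)
  9 | -001  (sole → essential)
  12 | -100,11-0
  14 | 11-0,111-
  15 | 111-  (sole → essential)
Essential prime implicants: -001, 0-0-, 00--, 111-
Petrick residual → -100
Minimum SOP uses 5 PIs: b'c'd + bc'd' + a'c' + a'b' + abc

5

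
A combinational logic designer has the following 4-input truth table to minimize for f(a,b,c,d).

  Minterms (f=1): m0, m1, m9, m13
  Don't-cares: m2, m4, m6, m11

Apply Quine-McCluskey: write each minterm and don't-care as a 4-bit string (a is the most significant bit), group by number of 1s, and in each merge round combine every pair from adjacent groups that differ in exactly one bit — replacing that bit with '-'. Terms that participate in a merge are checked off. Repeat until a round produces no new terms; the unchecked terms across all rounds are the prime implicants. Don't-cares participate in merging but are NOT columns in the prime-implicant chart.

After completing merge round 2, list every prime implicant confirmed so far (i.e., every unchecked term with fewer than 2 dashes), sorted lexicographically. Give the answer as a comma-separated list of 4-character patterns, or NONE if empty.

-001, 000-, 1-01, 10-1

size-2^0 implicants → 0000(✓)  0001(✓)  0010(✓)  0100(✓)  0110(✓)  1001(✓)  1011(✓)  1101(✓)
size-2^1 implicants → -001  0-00(✓)  0-10(✓)  00-0(✓)  000-  01-0(✓)  1-01  10-1
size-2^2 implicants → 0--0
Unchecked terms (primes): -001, 0--0, 000-, 1-01, 10-1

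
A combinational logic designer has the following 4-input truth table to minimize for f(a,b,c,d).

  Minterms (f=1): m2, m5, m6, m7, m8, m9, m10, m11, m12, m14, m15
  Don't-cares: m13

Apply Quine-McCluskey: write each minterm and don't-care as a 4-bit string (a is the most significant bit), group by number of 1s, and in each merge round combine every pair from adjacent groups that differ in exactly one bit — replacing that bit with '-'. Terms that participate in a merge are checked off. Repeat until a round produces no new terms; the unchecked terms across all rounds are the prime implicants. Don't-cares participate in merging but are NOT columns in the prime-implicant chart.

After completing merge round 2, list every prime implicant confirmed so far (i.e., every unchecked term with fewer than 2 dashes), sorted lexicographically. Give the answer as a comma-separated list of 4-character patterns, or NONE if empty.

NONE

Round 0: 0010✓ 0101✓ 0110✓ 0111✓ 1000✓ 1001✓ 1010✓ 1011✓ 1100✓ 1101✓ 1110✓ 1111✓
Round 1: -010✓ -101✓ -110✓ -111✓ 0-10✓ 01-1✓ 011-✓ 1-00✓ 1-01✓ 1-10✓ 1-11✓ 10-0✓ 10-1✓ 100-✓ 101-✓ 11-0✓ 11-1✓ 110-✓ 111-✓
Round 2: --10 -1-1 -11- 1--0✓ 1--1✓ 1-0-✓ 1-1-✓ 10--✓ 11--✓
Round 3: 1---
PIs = {--10, -1-1, -11-, 1---}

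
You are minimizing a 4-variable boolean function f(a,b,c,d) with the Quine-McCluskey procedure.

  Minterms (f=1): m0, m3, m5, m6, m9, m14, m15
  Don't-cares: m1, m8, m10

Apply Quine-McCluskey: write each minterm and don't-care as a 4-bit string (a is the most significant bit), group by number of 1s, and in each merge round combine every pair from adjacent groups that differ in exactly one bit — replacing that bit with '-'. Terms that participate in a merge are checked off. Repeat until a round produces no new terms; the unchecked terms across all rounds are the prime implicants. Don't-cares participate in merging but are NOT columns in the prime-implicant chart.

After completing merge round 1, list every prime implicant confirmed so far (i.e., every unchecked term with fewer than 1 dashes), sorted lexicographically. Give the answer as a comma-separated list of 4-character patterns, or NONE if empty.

NONE

size-2^0 implicants → 0000(✓)  0001(✓)  0011(✓)  0101(✓)  0110(✓)  1000(✓)  1001(✓)  1010(✓)  1110(✓)  1111(✓)
size-2^1 implicants → -000(✓)  -001(✓)  -110  0-01  00-1  000-(✓)  1-10  10-0  100-(✓)  111-
size-2^2 implicants → -00-
Unchecked terms (primes): -00-, -110, 0-01, 00-1, 1-10, 10-0, 111-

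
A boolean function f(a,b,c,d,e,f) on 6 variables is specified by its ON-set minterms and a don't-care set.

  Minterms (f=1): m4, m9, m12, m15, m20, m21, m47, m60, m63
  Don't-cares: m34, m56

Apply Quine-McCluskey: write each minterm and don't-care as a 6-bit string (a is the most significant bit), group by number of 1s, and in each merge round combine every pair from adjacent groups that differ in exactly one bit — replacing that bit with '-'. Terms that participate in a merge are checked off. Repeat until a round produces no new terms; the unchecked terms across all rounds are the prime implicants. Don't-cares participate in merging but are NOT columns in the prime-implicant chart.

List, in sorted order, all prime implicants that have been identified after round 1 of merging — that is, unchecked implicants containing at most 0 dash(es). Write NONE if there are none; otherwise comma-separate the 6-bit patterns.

001001, 100010

[col 0] 000100*, 001001, 001100*, 001111*, 010100*, 010101*, 100010, 101111*, 111000*, 111100*, 111111*
[col 1] -01111, 0-0100, 00-100, 01010-, 1-1111, 111-00
Prime implicants: -01111, 0-0100, 00-100, 001001, 01010-, 1-1111, 100010, 111-00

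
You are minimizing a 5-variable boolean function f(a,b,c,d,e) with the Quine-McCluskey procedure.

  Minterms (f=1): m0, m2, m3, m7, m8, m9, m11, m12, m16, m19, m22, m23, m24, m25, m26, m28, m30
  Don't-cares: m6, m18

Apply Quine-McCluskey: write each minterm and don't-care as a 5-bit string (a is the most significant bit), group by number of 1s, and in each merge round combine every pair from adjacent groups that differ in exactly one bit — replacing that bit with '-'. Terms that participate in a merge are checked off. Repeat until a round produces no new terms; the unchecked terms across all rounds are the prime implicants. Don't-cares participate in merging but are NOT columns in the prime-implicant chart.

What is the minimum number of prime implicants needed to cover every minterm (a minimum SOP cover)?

6

size-2^0 implicants → 00000(✓)  00010(✓)  00011(✓)  00110(✓)  00111(✓)  01000(✓)  01001(✓)  01011(✓)  01100(✓)  10000(✓)  10010(✓)  10011(✓)  10110(✓)  10111(✓)  11000(✓)  11001(✓)  11010(✓)  11100(✓)  11110(✓)
size-2^1 implicants → -0000(✓)  -0010(✓)  -0011(✓)  -0110(✓)  -0111(✓)  -1000(✓)  -1001(✓)  -1100(✓)  0-000(✓)  0-011  00-10(✓)  00-11(✓)  000-0(✓)  0001-(✓)  0011-(✓)  01-00(✓)  010-1  0100-(✓)  1-000(✓)  1-010(✓)  1-110(✓)  10-10(✓)  10-11(✓)  100-0(✓)  1001-(✓)  1011-(✓)  11-00(✓)  11-10(✓)  110-0(✓)  1100-(✓)  111-0(✓)
size-2^2 implicants → --000  -0-10(✓)  -0-11(✓)  -00-0  -001-(✓)  -011-(✓)  -1-00  -100-  00-1-(✓)  1--10  1-0-0  10-1-(✓)  11--0
size-2^3 implicants → -0-1-
Unchecked terms (primes): --000, -0-1-, -00-0, -1-00, -100-, 0-011, 010-1, 1--10, 1-0-0, 11--0
Minterm coverage:
  m0 ⊆ --000,-00-0
  m2 ⊆ -0-1-,-00-0
  m3 ⊆ -0-1-,0-011
  m7 ⊆ -0-1- [E]
  m8 ⊆ --000,-1-00,-100-
  m9 ⊆ -100-,010-1
  m11 ⊆ 0-011,010-1
  m12 ⊆ -1-00 [E]
  m16 ⊆ --000,-00-0,1-0-0
  m19 ⊆ -0-1- [E]
  m22 ⊆ -0-1-,1--10
  m23 ⊆ -0-1- [E]
  m24 ⊆ --000,-1-00,-100-,1-0-0,11--0
  m25 ⊆ -100- [E]
  m26 ⊆ 1--10,1-0-0,11--0
  m28 ⊆ -1-00,11--0
  m30 ⊆ 1--10,11--0
E = {-0-1-, -1-00, -100-}
Petrick residual → --000, 0-011, 1--10
Cover = c'd'e' + b'd + bd'e' + bc'd' + a'c'de + ade'  |cover|=6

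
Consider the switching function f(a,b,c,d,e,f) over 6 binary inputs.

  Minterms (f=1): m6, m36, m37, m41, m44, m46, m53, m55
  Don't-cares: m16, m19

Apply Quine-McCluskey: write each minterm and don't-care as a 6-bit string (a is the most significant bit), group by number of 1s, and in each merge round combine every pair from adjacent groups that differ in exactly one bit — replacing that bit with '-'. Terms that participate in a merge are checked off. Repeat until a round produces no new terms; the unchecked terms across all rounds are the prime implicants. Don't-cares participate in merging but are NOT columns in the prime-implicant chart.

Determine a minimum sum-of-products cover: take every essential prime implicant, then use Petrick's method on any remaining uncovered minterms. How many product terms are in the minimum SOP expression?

5

[col 0] 000110, 010000, 010011, 100100*, 100101*, 101001, 101100*, 101110*, 110101*, 110111*
[col 1] 1-0101, 10-100, 10010-, 1011-0, 1101-1
Prime implicants: 000110, 010000, 010011, 1-0101, 10-100, 10010-, 101001, 1011-0, 1101-1
PI chart (minterm → PIs covering it):
  6 | 000110  (sole → essential)
  36 | 10-100,10010-
  37 | 1-0101,10010-
  41 | 101001  (sole → essential)
  44 | 10-100,1011-0
  46 | 1011-0  (sole → essential)
  53 | 1-0101,1101-1
  55 | 1101-1  (sole → essential)
Essential prime implicants: 000110, 101001, 1011-0, 1101-1
Petrick residual → 10010-
Minimum SOP uses 5 PIs: a'b'c'def' + ab'c'de' + ab'cd'e'f + ab'cdf' + abc'df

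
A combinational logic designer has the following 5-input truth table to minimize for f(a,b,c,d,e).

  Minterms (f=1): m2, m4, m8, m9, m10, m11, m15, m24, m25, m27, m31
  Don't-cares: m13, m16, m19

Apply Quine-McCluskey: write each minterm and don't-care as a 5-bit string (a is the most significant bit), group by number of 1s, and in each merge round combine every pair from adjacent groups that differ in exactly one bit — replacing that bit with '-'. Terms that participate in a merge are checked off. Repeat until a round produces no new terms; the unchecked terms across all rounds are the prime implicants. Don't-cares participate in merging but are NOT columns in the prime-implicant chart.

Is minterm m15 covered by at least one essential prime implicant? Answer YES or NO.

YES

size-2^0 implicants → 00010(✓)  00100  01000(✓)  01001(✓)  01010(✓)  01011(✓)  01101(✓)  01111(✓)  10000(✓)  10011(✓)  11000(✓)  11001(✓)  11011(✓)  11111(✓)
size-2^1 implicants → -1000(✓)  -1001(✓)  -1011(✓)  -1111(✓)  0-010  01-01(✓)  01-11(✓)  010-0(✓)  010-1(✓)  0100-(✓)  0101-(✓)  011-1(✓)  1-000  1-011  11-11(✓)  110-1(✓)  1100-(✓)
size-2^2 implicants → -1-11  -10-1  -100-  01--1  010--
Unchecked terms (primes): -1-11, -10-1, -100-, 0-010, 00100, 01--1, 010--, 1-000, 1-011
Minterm coverage:
  m2 ⊆ 0-010 [E]
  m4 ⊆ 00100 [E]
  m8 ⊆ -100-,010--
  m9 ⊆ -10-1,-100-,01--1,010--
  m10 ⊆ 0-010,010--
  m11 ⊆ -1-11,-10-1,01--1,010--
  m15 ⊆ -1-11,01--1
  m24 ⊆ -100-,1-000
  m25 ⊆ -10-1,-100-
  m27 ⊆ -1-11,-10-1,1-011
  m31 ⊆ -1-11 [E]
E = {-1-11, 0-010, 00100}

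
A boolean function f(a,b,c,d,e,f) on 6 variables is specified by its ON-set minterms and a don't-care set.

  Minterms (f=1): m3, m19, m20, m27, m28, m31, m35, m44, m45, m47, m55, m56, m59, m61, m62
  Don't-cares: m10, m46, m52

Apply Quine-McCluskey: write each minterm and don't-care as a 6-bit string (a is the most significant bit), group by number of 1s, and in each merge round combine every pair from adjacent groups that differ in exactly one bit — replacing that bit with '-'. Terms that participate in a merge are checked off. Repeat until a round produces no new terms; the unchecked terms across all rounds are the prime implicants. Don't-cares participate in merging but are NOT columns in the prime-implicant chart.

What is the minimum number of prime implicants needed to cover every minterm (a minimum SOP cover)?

10

[col 0] 000011*, 001010, 010011*, 010100*, 011011*, 011100*, 011111*, 100011*, 101100*, 101101*, 101110*, 101111*, 110100*, 110111, 111000, 111011*, 111101*, 111110*
[col 1] -00011, -10100, -11011, 0-0011, 01-011, 01-100, 011-11, 1-1101, 1-1110, 1011-0*, 1011-1*, 10110-*, 10111-*
[col 2] 1011--
Prime implicants: -00011, -10100, -11011, 0-0011, 001010, 01-011, 01-100, 011-11, 1-1101, 1-1110, 1011--, 110111, 111000
PI chart (minterm → PIs covering it):
  3 | -00011,0-0011
  19 | 0-0011,01-011
  20 | -10100,01-100
  27 | -11011,01-011,011-11
  28 | 01-100  (sole → essential)
  31 | 011-11  (sole → essential)
  35 | -00011  (sole → essential)
  44 | 1011--  (sole → essential)
  45 | 1-1101,1011--
  47 | 1011--  (sole → essential)
  55 | 110111  (sole → essential)
  56 | 111000  (sole → essential)
  59 | -11011  (sole → essential)
  61 | 1-1101  (sole → essential)
  62 | 1-1110  (sole → essential)
Essential prime implicants: -00011, -11011, 01-100, 011-11, 1-1101, 1-1110, 1011--, 110111, 111000
Petrick residual → 0-0011
Minimum SOP uses 10 PIs: b'c'd'ef + bcd'ef + a'c'd'ef + a'bde'f' + a'bcef + acde'f + acdef' + ab'cd + abc'def + abcd'e'f'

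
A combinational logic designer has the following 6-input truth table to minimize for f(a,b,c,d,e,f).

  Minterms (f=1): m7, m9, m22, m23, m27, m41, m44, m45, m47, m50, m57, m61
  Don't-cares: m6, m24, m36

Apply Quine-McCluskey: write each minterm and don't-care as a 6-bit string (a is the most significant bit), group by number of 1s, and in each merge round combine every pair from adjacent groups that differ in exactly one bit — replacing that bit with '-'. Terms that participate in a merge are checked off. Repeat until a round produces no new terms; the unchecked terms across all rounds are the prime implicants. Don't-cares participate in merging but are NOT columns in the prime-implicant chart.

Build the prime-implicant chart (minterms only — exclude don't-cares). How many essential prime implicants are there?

Round 0: 000110✓ 000111✓ 001001✓ 010110✓ 010111✓ 011000 011011 100100✓ 101001✓ 101100✓ 101101✓ 101111✓ 110010 111001✓ 111101✓
Round 1: -01001 0-0110✓ 0-0111✓ 00011-✓ 01011-✓ 1-1001✓ 1-1101✓ 10-100 101-01✓ 1011-1 10110- 111-01✓
Round 2: 0-011- 1-1-01
PIs = {-01001, 0-011-, 011000, 011011, 1-1-01, 10-100, 1011-1, 10110-, 110010}
Coverage chart:
  m7: 0-011- ←essential
  m9: -01001 ←essential
  m22: 0-011- ←essential
  m23: 0-011- ←essential
  m27: 011011 ←essential
  m41: -01001,1-1-01
  m44: 10-100,10110-
  m45: 1-1-01,1011-1,10110-
  m47: 1011-1 ←essential
  m50: 110010 ←essential
  m57: 1-1-01 ←essential
  m61: 1-1-01 ←essential
Essential: -01001, 0-011-, 011011, 1-1-01, 1011-1, 110010

6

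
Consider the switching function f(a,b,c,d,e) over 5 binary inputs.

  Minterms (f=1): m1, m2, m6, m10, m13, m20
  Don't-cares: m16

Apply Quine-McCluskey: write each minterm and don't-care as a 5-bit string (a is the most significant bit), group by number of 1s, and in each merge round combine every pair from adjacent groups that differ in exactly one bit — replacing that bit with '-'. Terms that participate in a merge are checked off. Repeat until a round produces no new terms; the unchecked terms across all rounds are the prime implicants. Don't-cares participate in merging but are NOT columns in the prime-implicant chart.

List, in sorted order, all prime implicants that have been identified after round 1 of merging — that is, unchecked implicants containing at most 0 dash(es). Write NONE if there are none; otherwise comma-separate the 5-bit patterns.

Round 0: 00001 00010✓ 00110✓ 01010✓ 01101 10000✓ 10100✓
Round 1: 0-010 00-10 10-00
PIs = {0-010, 00-10, 00001, 01101, 10-00}

00001, 01101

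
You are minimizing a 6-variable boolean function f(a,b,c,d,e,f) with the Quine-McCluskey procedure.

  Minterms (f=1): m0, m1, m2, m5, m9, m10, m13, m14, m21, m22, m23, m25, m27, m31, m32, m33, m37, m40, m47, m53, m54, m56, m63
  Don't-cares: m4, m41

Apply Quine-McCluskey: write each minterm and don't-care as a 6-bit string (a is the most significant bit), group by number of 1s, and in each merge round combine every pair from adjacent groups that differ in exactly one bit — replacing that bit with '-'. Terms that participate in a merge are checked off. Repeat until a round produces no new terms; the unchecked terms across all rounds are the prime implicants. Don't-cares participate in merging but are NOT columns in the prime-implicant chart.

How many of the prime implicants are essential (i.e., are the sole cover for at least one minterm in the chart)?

Round 0: 000000✓ 000001✓ 000010✓ 000100✓ 000101✓ 001001✓ 001010✓ 001101✓ 001110✓ 010101✓ 010110✓ 010111✓ 011001✓ 011011✓ 011111✓ 100000✓ 100001✓ 100101✓ 101000✓ 101001✓ 101111✓ 110101✓ 110110✓ 111000✓ 111111✓
Round 1: -00000✓ -00001✓ -00101✓ -01001✓ -10101✓ -10110 -11111 0-0101✓ 0-1001 00-001✓ 00-010 00-101✓ 000-00✓ 000-01✓ 0000-0 00000-✓ 00010-✓ 001-01✓ 001-10 01-111 0101-1 01011- 011-11 0110-1 1-0101✓ 1-1000 1-1111 10-000✓ 10-001✓ 100-01✓ 10000-✓ 10100-✓
Round 2: --0101 -0-001 -00-01 -0000- 00--01 000-0- 10-00-
PIs = {--0101, -0-001, -00-01, -0000-, -10110, -11111, 0-1001, 00--01, 00-010, 000-0-, 0000-0, 001-10, 01-111, 0101-1, 01011-, 011-11, 0110-1, 1-1000, 1-1111, 10-00-}
Coverage chart:
  m0: -0000-,000-0-,0000-0
  m1: -0-001,-00-01,-0000-,00--01,000-0-
  m2: 00-010,0000-0
  m5: --0101,-00-01,00--01,000-0-
  m9: -0-001,0-1001,00--01
  m10: 00-010,001-10
  m13: 00--01 ←essential
  m14: 001-10 ←essential
  m21: --0101,0101-1
  m22: -10110,01011-
  m23: 01-111,0101-1,01011-
  m25: 0-1001,0110-1
  m27: 011-11,0110-1
  m31: -11111,01-111,011-11
  m32: -0000-,10-00-
  m33: -0-001,-00-01,-0000-,10-00-
  m37: --0101,-00-01
  m40: 1-1000,10-00-
  m47: 1-1111 ←essential
  m53: --0101 ←essential
  m54: -10110 ←essential
  m56: 1-1000 ←essential
  m63: -11111,1-1111
Essential: --0101, -10110, 00--01, 001-10, 1-1000, 1-1111

6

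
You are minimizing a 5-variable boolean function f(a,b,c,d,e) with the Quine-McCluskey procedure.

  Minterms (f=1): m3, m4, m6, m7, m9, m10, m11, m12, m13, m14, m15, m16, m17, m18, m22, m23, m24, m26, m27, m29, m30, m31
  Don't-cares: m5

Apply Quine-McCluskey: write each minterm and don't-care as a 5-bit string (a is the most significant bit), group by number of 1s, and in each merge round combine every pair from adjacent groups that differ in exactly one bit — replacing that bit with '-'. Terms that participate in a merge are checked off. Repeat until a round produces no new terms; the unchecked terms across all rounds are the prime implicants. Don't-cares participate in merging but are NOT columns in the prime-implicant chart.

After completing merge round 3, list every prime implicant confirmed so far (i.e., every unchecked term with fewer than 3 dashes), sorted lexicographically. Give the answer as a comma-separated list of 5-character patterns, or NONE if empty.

[col 0] 00011*, 00100*, 00101*, 00110*, 00111*, 01001*, 01010*, 01011*, 01100*, 01101*, 01110*, 01111*, 10000*, 10001*, 10010*, 10110*, 10111*, 11000*, 11010*, 11011*, 11101*, 11110*, 11111*
[col 1] -0110*, -0111*, -1010*, -1011*, -1101*, -1110*, -1111*, 0-011*, 0-100*, 0-101*, 0-110*, 0-111*, 00-11*, 001-0*, 001-1*, 0010-*, 0011-*, 01-01*, 01-10*, 01-11*, 010-1*, 0101-*, 011-0*, 011-1*, 0110-*, 0111-*, 1-000*, 1-010*, 1-110*, 1-111*, 10-10*, 100-0*, 1000-, 1011-*, 11-10*, 11-11*, 110-0*, 1101-*, 111-1*, 1111-*
[col 2] --110*, --111*, -011-*, -1-10*, -1-11*, -101-*, -11-1, -111-*, 0--11, 0-1-0*, 0-1-1*, 0-10-*, 0-11-*, 001--*, 01--1, 01-1-*, 011--*, 1--10, 1-0-0, 1-11-*, 11-1-*
[col 3] --11-, -1-1-, 0-1--
Prime implicants: --11-, -1-1-, -11-1, 0--11, 0-1--, 01--1, 1--10, 1-0-0, 1000-

-11-1, 0--11, 01--1, 1--10, 1-0-0, 1000-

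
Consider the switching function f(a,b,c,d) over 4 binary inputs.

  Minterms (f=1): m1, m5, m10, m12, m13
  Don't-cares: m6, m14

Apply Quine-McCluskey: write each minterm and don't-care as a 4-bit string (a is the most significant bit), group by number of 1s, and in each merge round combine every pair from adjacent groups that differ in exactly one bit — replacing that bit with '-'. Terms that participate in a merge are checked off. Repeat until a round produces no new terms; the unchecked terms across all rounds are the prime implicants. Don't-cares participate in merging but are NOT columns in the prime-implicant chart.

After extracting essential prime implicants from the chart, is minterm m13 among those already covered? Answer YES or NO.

NO

Round 0: 0001✓ 0101✓ 0110✓ 1010✓ 1100✓ 1101✓ 1110✓
Round 1: -101 -110 0-01 1-10 11-0 110-
PIs = {-101, -110, 0-01, 1-10, 11-0, 110-}
Coverage chart:
  m1: 0-01 ←essential
  m5: -101,0-01
  m10: 1-10 ←essential
  m12: 11-0,110-
  m13: -101,110-
Essential: 0-01, 1-10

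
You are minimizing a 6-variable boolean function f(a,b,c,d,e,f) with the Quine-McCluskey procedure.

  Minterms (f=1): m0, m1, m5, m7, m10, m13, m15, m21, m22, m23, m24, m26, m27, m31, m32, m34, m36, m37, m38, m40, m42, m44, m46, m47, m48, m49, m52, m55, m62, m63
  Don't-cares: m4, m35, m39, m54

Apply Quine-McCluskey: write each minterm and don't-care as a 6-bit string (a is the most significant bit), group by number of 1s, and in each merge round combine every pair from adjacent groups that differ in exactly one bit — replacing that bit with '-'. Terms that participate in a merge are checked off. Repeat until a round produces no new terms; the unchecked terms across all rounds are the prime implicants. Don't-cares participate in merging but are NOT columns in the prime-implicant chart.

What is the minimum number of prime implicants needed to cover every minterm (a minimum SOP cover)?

12

size-2^0 implicants → 000000(✓)  000001(✓)  000100(✓)  000101(✓)  000111(✓)  001010(✓)  001101(✓)  001111(✓)  010101(✓)  010110(✓)  010111(✓)  011000(✓)  011010(✓)  011011(✓)  011111(✓)  100000(✓)  100010(✓)  100011(✓)  100100(✓)  100101(✓)  100110(✓)  100111(✓)  101000(✓)  101010(✓)  101100(✓)  101110(✓)  101111(✓)  110000(✓)  110001(✓)  110100(✓)  110110(✓)  110111(✓)  111110(✓)  111111(✓)
size-2^1 implicants → -00000(✓)  -00100(✓)  -00101(✓)  -00111(✓)  -01010  -01111(✓)  -10110(✓)  -10111(✓)  -11111(✓)  0-0101(✓)  0-0111(✓)  0-1010  0-1111(✓)  00-101(✓)  00-111(✓)  000-00(✓)  000-01(✓)  00000-(✓)  0001-1(✓)  00010-(✓)  0011-1(✓)  01-111(✓)  0101-1(✓)  01011-(✓)  011-11  0110-0  01101-  1-0000(✓)  1-0100(✓)  1-0110(✓)  1-0111(✓)  1-1110(✓)  1-1111(✓)  10-000(✓)  10-010(✓)  10-100(✓)  10-110(✓)  10-111(✓)  100-00(✓)  100-10(✓)  100-11(✓)  1000-0(✓)  10001-(✓)  1001-0(✓)  1001-1(✓)  10010-(✓)  10011-(✓)  101-00(✓)  101-10(✓)  1010-0(✓)  1011-0(✓)  10111-(✓)  11-110(✓)  11-111(✓)  110-00(✓)  11000-  1101-0(✓)  11011-(✓)  11111-(✓)
size-2^2 implicants → --0111(✓)  --1111(✓)  -0-111(✓)  -00-00  -001-1  -0010-  -1-111(✓)  -1011-  0--111(✓)  0-01-1  00-1-1  000-0-  1--110(✓)  1--111(✓)  1-0-00  1-01-0  1-011-(✓)  1-111-(✓)  10--00(✓)  10--10(✓)  10-0-0(✓)  10-1-0(✓)  10-11-(✓)  100--0(✓)  100-1-  1001--  101--0(✓)  11-11-(✓)
size-2^3 implicants → ---111  1--11-  10---0
Unchecked terms (primes): ---111, -00-00, -001-1, -0010-, -01010, -1011-, 0-01-1, 0-1010, 00-1-1, 000-0-, 011-11, 0110-0, 01101-, 1--11-, 1-0-00, 1-01-0, 10---0, 100-1-, 1001--, 11000-
Minterm coverage:
  m0 ⊆ -00-00,000-0-
  m1 ⊆ 000-0- [E]
  m5 ⊆ -001-1,-0010-,0-01-1,00-1-1,000-0-
  m7 ⊆ ---111,-001-1,0-01-1,00-1-1
  m10 ⊆ -01010,0-1010
  m13 ⊆ 00-1-1 [E]
  m15 ⊆ ---111,00-1-1
  m21 ⊆ 0-01-1 [E]
  m22 ⊆ -1011- [E]
  m23 ⊆ ---111,-1011-,0-01-1
  m24 ⊆ 0110-0 [E]
  m26 ⊆ 0-1010,0110-0,01101-
  m27 ⊆ 011-11,01101-
  m31 ⊆ ---111,011-11
  m32 ⊆ -00-00,1-0-00,10---0
  m34 ⊆ 10---0,100-1-
  m36 ⊆ -00-00,-0010-,1-0-00,1-01-0,10---0,1001--
  m37 ⊆ -001-1,-0010-,1001--
  m38 ⊆ 1--11-,1-01-0,10---0,100-1-,1001--
  m40 ⊆ 10---0 [E]
  m42 ⊆ -01010,10---0
  m44 ⊆ 10---0 [E]
  m46 ⊆ 1--11-,10---0
  m47 ⊆ ---111,1--11-
  m48 ⊆ 1-0-00,11000-
  m49 ⊆ 11000- [E]
  m52 ⊆ 1-0-00,1-01-0
  m55 ⊆ ---111,-1011-,1--11-
  m62 ⊆ 1--11- [E]
  m63 ⊆ ---111,1--11-
E = {-1011-, 0-01-1, 00-1-1, 000-0-, 0110-0, 1--11-, 10---0, 11000-}
Petrick residual → -001-1, -01010, 011-11, 1-0-00
Cover = b'c'df + b'cd'ef' + bc'de + a'c'df + a'b'df + a'b'c'e' + a'bcef + a'bcd'f' + ade + ac'e'f' + ab'f' + abc'd'e'  |cover|=12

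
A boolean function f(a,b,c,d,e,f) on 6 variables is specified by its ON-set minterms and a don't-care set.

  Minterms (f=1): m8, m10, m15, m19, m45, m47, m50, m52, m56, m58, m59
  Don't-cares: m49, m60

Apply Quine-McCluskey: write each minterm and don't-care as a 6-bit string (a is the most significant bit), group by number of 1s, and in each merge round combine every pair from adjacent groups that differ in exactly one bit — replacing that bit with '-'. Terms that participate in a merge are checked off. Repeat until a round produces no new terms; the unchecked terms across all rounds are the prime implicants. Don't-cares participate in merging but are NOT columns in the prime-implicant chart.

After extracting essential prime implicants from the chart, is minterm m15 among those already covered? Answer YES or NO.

Round 0: 001000✓ 001010✓ 001111✓ 010011 101101✓ 101111✓ 110001 110010✓ 110100✓ 111000✓ 111010✓ 111011✓ 111100✓
Round 1: -01111 0010-0 1011-1 11-010 11-100 111-00 1110-0 11101-
PIs = {-01111, 0010-0, 010011, 1011-1, 11-010, 11-100, 110001, 111-00, 1110-0, 11101-}
Coverage chart:
  m8: 0010-0 ←essential
  m10: 0010-0 ←essential
  m15: -01111 ←essential
  m19: 010011 ←essential
  m45: 1011-1 ←essential
  m47: -01111,1011-1
  m50: 11-010 ←essential
  m52: 11-100 ←essential
  m56: 111-00,1110-0
  m58: 11-010,1110-0,11101-
  m59: 11101- ←essential
Essential: -01111, 0010-0, 010011, 1011-1, 11-010, 11-100, 11101-

YES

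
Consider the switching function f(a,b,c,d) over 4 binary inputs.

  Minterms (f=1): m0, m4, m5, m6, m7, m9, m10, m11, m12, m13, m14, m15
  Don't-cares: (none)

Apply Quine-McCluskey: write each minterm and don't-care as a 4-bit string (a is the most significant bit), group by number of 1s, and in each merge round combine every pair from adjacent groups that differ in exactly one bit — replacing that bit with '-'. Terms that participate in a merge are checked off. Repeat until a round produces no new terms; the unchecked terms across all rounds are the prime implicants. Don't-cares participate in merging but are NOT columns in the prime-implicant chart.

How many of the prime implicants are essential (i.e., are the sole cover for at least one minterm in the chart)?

[col 0] 0000*, 0100*, 0101*, 0110*, 0111*, 1001*, 1010*, 1011*, 1100*, 1101*, 1110*, 1111*
[col 1] -100*, -101*, -110*, -111*, 0-00, 01-0*, 01-1*, 010-*, 011-*, 1-01*, 1-10*, 1-11*, 10-1*, 101-*, 11-0*, 11-1*, 110-*, 111-*
[col 2] -1-0*, -1-1*, -10-*, -11-*, 01--*, 1--1, 1-1-, 11--*
[col 3] -1--
Prime implicants: -1--, 0-00, 1--1, 1-1-
PI chart (minterm → PIs covering it):
  0 | 0-00  (sole → essential)
  4 | -1--,0-00
  5 | -1--  (sole → essential)
  6 | -1--  (sole → essential)
  7 | -1--  (sole → essential)
  9 | 1--1  (sole → essential)
  10 | 1-1-  (sole → essential)
  11 | 1--1,1-1-
  12 | -1--  (sole → essential)
  13 | -1--,1--1
  14 | -1--,1-1-
  15 | -1--,1--1,1-1-
Essential prime implicants: -1--, 0-00, 1--1, 1-1-

4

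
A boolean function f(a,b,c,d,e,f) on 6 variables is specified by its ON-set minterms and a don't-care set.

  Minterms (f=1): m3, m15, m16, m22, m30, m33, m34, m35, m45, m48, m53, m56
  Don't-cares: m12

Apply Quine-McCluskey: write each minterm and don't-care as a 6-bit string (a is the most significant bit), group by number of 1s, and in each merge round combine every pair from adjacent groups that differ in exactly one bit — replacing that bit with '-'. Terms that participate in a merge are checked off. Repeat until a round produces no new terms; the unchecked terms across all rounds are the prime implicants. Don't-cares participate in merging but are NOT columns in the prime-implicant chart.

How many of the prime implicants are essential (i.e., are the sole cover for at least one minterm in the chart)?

size-2^0 implicants → 000011(✓)  001100  001111  010000(✓)  010110(✓)  011110(✓)  100001(✓)  100010(✓)  100011(✓)  101101  110000(✓)  110101  111000(✓)
size-2^1 implicants → -00011  -10000  01-110  1000-1  10001-  11-000
Unchecked terms (primes): -00011, -10000, 001100, 001111, 01-110, 1000-1, 10001-, 101101, 11-000, 110101
Minterm coverage:
  m3 ⊆ -00011 [E]
  m15 ⊆ 001111 [E]
  m16 ⊆ -10000 [E]
  m22 ⊆ 01-110 [E]
  m30 ⊆ 01-110 [E]
  m33 ⊆ 1000-1 [E]
  m34 ⊆ 10001- [E]
  m35 ⊆ -00011,1000-1,10001-
  m45 ⊆ 101101 [E]
  m48 ⊆ -10000,11-000
  m53 ⊆ 110101 [E]
  m56 ⊆ 11-000 [E]
E = {-00011, -10000, 001111, 01-110, 1000-1, 10001-, 101101, 11-000, 110101}

9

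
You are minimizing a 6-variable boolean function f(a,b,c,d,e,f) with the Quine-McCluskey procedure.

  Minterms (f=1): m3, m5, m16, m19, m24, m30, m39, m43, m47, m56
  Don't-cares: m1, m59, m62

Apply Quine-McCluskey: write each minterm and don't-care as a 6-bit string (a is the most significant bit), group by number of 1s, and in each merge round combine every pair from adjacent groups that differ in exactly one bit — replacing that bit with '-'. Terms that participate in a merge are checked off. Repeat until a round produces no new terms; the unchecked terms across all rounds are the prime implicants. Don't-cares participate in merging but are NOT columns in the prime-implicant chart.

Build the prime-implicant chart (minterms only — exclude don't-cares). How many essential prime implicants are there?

Round 0: 000001✓ 000011✓ 000101✓ 010000✓ 010011✓ 011000✓ 011110✓ 100111✓ 101011✓ 101111✓ 111000✓ 111011✓ 111110✓
Round 1: -11000 -11110 0-0011 000-01 0000-1 01-000 1-1011 10-111 101-11
PIs = {-11000, -11110, 0-0011, 000-01, 0000-1, 01-000, 1-1011, 10-111, 101-11}
Coverage chart:
  m3: 0-0011,0000-1
  m5: 000-01 ←essential
  m16: 01-000 ←essential
  m19: 0-0011 ←essential
  m24: -11000,01-000
  m30: -11110 ←essential
  m39: 10-111 ←essential
  m43: 1-1011,101-11
  m47: 10-111,101-11
  m56: -11000 ←essential
Essential: -11000, -11110, 0-0011, 000-01, 01-000, 10-111

6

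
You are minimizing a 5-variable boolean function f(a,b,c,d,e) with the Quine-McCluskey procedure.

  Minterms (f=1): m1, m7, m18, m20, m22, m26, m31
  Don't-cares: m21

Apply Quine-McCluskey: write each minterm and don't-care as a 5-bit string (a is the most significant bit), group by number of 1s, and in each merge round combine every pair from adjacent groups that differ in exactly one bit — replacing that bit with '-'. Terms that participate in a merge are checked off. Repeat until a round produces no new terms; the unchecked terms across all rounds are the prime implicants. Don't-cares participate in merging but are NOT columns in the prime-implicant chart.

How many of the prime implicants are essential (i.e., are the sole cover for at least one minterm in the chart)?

4

Round 0: 00001 00111 10010✓ 10100✓ 10101✓ 10110✓ 11010✓ 11111
Round 1: 1-010 10-10 101-0 1010-
PIs = {00001, 00111, 1-010, 10-10, 101-0, 1010-, 11111}
Coverage chart:
  m1: 00001 ←essential
  m7: 00111 ←essential
  m18: 1-010,10-10
  m20: 101-0,1010-
  m22: 10-10,101-0
  m26: 1-010 ←essential
  m31: 11111 ←essential
Essential: 00001, 00111, 1-010, 11111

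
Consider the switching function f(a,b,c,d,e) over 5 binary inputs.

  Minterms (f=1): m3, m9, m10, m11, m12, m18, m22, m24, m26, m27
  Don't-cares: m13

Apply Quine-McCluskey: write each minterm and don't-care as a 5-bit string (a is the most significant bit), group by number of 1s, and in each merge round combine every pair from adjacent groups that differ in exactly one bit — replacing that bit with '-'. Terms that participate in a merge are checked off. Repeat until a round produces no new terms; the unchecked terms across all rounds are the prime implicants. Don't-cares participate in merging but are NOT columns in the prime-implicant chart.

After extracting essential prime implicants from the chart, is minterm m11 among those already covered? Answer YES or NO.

YES

[col 0] 00011*, 01001*, 01010*, 01011*, 01100*, 01101*, 10010*, 10110*, 11000*, 11010*, 11011*
[col 1] -1010*, -1011*, 0-011, 01-01, 010-1, 0101-*, 0110-, 1-010, 10-10, 110-0, 1101-*
[col 2] -101-
Prime implicants: -101-, 0-011, 01-01, 010-1, 0110-, 1-010, 10-10, 110-0
PI chart (minterm → PIs covering it):
  3 | 0-011  (sole → essential)
  9 | 01-01,010-1
  10 | -101-  (sole → essential)
  11 | -101-,0-011,010-1
  12 | 0110-  (sole → essential)
  18 | 1-010,10-10
  22 | 10-10  (sole → essential)
  24 | 110-0  (sole → essential)
  26 | -101-,1-010,110-0
  27 | -101-  (sole → essential)
Essential prime implicants: -101-, 0-011, 0110-, 10-10, 110-0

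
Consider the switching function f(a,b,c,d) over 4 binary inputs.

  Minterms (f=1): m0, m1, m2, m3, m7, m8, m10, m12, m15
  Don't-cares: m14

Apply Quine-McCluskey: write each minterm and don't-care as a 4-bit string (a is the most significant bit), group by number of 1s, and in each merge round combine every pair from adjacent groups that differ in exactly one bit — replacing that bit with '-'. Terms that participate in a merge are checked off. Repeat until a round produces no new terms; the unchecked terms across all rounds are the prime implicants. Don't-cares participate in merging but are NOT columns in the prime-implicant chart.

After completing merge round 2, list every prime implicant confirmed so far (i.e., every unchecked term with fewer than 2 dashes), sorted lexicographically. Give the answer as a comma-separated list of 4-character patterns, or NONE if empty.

[col 0] 0000*, 0001*, 0010*, 0011*, 0111*, 1000*, 1010*, 1100*, 1110*, 1111*
[col 1] -000*, -010*, -111, 0-11, 00-0*, 00-1*, 000-*, 001-*, 1-00*, 1-10*, 10-0*, 11-0*, 111-
[col 2] -0-0, 00--, 1--0
Prime implicants: -0-0, -111, 0-11, 00--, 1--0, 111-

-111, 0-11, 111-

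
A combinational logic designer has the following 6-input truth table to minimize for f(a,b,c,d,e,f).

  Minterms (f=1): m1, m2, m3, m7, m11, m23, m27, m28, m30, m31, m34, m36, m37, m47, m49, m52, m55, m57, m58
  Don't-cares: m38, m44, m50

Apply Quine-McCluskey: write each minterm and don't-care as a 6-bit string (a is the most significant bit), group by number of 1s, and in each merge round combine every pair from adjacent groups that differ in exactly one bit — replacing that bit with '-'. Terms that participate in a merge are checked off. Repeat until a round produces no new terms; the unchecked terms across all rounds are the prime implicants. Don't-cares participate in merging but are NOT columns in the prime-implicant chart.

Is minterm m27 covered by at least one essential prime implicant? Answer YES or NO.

Round 0: 000001✓ 000010✓ 000011✓ 000111✓ 001011✓ 010111✓ 011011✓ 011100✓ 011110✓ 011111✓ 100010✓ 100100✓ 100101✓ 100110✓ 101100✓ 101111 110001✓ 110010✓ 110100✓ 110111✓ 111001✓ 111010✓
Round 1: -00010 -10111 0-0111 0-1011 00-011 000-11 0000-1 00001- 01-111 011-11 0111-0 01111- 1-0010 1-0100 10-100 100-10 1001-0 10010- 11-001 11-010
PIs = {-00010, -10111, 0-0111, 0-1011, 00-011, 000-11, 0000-1, 00001-, 01-111, 011-11, 0111-0, 01111-, 1-0010, 1-0100, 10-100, 100-10, 1001-0, 10010-, 101111, 11-001, 11-010}
Coverage chart:
  m1: 0000-1 ←essential
  m2: -00010,00001-
  m3: 00-011,000-11,0000-1,00001-
  m7: 0-0111,000-11
  m11: 0-1011,00-011
  m23: -10111,0-0111,01-111
  m27: 0-1011,011-11
  m28: 0111-0 ←essential
  m30: 0111-0,01111-
  m31: 01-111,011-11,01111-
  m34: -00010,1-0010,100-10
  m36: 1-0100,10-100,1001-0,10010-
  m37: 10010- ←essential
  m47: 101111 ←essential
  m49: 11-001 ←essential
  m52: 1-0100 ←essential
  m55: -10111 ←essential
  m57: 11-001 ←essential
  m58: 11-010 ←essential
Essential: -10111, 0000-1, 0111-0, 1-0100, 10010-, 101111, 11-001, 11-010

NO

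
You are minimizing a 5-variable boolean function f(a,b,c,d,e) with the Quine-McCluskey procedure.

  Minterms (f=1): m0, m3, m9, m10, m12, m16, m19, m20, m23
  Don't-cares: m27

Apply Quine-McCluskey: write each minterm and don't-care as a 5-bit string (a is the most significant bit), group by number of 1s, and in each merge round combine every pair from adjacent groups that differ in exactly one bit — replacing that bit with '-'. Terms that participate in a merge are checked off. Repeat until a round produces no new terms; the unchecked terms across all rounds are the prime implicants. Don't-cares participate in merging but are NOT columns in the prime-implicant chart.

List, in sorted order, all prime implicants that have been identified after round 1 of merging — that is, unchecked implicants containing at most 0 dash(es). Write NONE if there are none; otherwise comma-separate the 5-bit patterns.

01001, 01010, 01100

Round 0: 00000✓ 00011✓ 01001 01010 01100 10000✓ 10011✓ 10100✓ 10111✓ 11011✓
Round 1: -0000 -0011 1-011 10-00 10-11
PIs = {-0000, -0011, 01001, 01010, 01100, 1-011, 10-00, 10-11}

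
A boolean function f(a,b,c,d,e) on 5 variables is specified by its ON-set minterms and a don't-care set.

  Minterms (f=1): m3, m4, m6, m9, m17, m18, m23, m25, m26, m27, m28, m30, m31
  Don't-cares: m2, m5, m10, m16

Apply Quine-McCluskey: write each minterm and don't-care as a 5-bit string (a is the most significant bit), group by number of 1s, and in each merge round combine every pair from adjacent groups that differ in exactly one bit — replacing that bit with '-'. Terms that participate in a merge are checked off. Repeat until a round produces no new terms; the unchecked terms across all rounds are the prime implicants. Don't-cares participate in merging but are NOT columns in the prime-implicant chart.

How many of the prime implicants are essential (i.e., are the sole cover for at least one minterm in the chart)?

[col 0] 00010*, 00011*, 00100*, 00101*, 00110*, 01001*, 01010*, 10000*, 10001*, 10010*, 10111*, 11001*, 11010*, 11011*, 11100*, 11110*, 11111*
[col 1] -0010*, -1001, -1010*, 0-010*, 00-10, 0001-, 001-0, 0010-, 1-001, 1-010*, 1-111, 100-0, 1000-, 11-10*, 11-11*, 110-1, 1101-*, 111-0, 1111-*
[col 2] --010, 11-1-
Prime implicants: --010, -1001, 00-10, 0001-, 001-0, 0010-, 1-001, 1-111, 100-0, 1000-, 11-1-, 110-1, 111-0
PI chart (minterm → PIs covering it):
  3 | 0001-  (sole → essential)
  4 | 001-0,0010-
  6 | 00-10,001-0
  9 | -1001  (sole → essential)
  17 | 1-001,1000-
  18 | --010,100-0
  23 | 1-111  (sole → essential)
  25 | -1001,1-001,110-1
  26 | --010,11-1-
  27 | 11-1-,110-1
  28 | 111-0  (sole → essential)
  30 | 11-1-,111-0
  31 | 1-111,11-1-
Essential prime implicants: -1001, 0001-, 1-111, 111-0

4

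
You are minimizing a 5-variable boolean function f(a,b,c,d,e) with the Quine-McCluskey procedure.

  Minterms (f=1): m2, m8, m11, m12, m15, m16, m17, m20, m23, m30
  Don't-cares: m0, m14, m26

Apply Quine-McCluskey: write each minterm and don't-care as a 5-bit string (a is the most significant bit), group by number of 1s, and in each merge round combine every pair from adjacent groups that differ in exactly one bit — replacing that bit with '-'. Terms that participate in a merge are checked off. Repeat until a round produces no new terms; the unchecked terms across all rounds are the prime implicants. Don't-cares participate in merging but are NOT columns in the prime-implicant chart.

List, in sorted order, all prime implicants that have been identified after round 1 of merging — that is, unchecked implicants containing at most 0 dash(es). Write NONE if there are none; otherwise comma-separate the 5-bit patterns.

size-2^0 implicants → 00000(✓)  00010(✓)  01000(✓)  01011(✓)  01100(✓)  01110(✓)  01111(✓)  10000(✓)  10001(✓)  10100(✓)  10111  11010(✓)  11110(✓)
size-2^1 implicants → -0000  -1110  0-000  000-0  01-00  01-11  011-0  0111-  10-00  1000-  11-10
Unchecked terms (primes): -0000, -1110, 0-000, 000-0, 01-00, 01-11, 011-0, 0111-, 10-00, 1000-, 10111, 11-10

10111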